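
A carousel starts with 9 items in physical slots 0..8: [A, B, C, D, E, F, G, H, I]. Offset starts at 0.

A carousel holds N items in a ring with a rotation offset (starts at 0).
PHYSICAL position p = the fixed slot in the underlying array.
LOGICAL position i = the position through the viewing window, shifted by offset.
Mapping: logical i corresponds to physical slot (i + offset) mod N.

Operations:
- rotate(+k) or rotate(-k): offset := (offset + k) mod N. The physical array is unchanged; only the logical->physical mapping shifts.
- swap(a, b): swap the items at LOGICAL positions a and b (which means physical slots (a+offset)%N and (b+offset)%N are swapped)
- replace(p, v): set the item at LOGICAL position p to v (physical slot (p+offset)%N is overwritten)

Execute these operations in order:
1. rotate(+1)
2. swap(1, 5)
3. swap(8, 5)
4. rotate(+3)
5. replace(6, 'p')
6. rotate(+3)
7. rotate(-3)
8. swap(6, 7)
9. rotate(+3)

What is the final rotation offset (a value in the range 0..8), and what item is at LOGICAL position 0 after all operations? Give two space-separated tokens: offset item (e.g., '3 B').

Answer: 7 H

Derivation:
After op 1 (rotate(+1)): offset=1, physical=[A,B,C,D,E,F,G,H,I], logical=[B,C,D,E,F,G,H,I,A]
After op 2 (swap(1, 5)): offset=1, physical=[A,B,G,D,E,F,C,H,I], logical=[B,G,D,E,F,C,H,I,A]
After op 3 (swap(8, 5)): offset=1, physical=[C,B,G,D,E,F,A,H,I], logical=[B,G,D,E,F,A,H,I,C]
After op 4 (rotate(+3)): offset=4, physical=[C,B,G,D,E,F,A,H,I], logical=[E,F,A,H,I,C,B,G,D]
After op 5 (replace(6, 'p')): offset=4, physical=[C,p,G,D,E,F,A,H,I], logical=[E,F,A,H,I,C,p,G,D]
After op 6 (rotate(+3)): offset=7, physical=[C,p,G,D,E,F,A,H,I], logical=[H,I,C,p,G,D,E,F,A]
After op 7 (rotate(-3)): offset=4, physical=[C,p,G,D,E,F,A,H,I], logical=[E,F,A,H,I,C,p,G,D]
After op 8 (swap(6, 7)): offset=4, physical=[C,G,p,D,E,F,A,H,I], logical=[E,F,A,H,I,C,G,p,D]
After op 9 (rotate(+3)): offset=7, physical=[C,G,p,D,E,F,A,H,I], logical=[H,I,C,G,p,D,E,F,A]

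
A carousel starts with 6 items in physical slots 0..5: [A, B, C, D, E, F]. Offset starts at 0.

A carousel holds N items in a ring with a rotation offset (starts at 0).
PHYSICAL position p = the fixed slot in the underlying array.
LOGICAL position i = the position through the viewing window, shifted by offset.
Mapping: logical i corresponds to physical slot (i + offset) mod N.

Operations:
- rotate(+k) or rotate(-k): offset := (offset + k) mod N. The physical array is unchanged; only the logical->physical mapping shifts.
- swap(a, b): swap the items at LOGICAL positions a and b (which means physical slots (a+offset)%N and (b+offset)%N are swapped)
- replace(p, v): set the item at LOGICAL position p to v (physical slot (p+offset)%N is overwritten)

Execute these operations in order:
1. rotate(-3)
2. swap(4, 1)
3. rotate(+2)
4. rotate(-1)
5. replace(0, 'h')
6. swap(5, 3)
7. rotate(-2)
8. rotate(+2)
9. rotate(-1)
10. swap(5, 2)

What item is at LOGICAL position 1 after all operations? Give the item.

Answer: h

Derivation:
After op 1 (rotate(-3)): offset=3, physical=[A,B,C,D,E,F], logical=[D,E,F,A,B,C]
After op 2 (swap(4, 1)): offset=3, physical=[A,E,C,D,B,F], logical=[D,B,F,A,E,C]
After op 3 (rotate(+2)): offset=5, physical=[A,E,C,D,B,F], logical=[F,A,E,C,D,B]
After op 4 (rotate(-1)): offset=4, physical=[A,E,C,D,B,F], logical=[B,F,A,E,C,D]
After op 5 (replace(0, 'h')): offset=4, physical=[A,E,C,D,h,F], logical=[h,F,A,E,C,D]
After op 6 (swap(5, 3)): offset=4, physical=[A,D,C,E,h,F], logical=[h,F,A,D,C,E]
After op 7 (rotate(-2)): offset=2, physical=[A,D,C,E,h,F], logical=[C,E,h,F,A,D]
After op 8 (rotate(+2)): offset=4, physical=[A,D,C,E,h,F], logical=[h,F,A,D,C,E]
After op 9 (rotate(-1)): offset=3, physical=[A,D,C,E,h,F], logical=[E,h,F,A,D,C]
After op 10 (swap(5, 2)): offset=3, physical=[A,D,F,E,h,C], logical=[E,h,C,A,D,F]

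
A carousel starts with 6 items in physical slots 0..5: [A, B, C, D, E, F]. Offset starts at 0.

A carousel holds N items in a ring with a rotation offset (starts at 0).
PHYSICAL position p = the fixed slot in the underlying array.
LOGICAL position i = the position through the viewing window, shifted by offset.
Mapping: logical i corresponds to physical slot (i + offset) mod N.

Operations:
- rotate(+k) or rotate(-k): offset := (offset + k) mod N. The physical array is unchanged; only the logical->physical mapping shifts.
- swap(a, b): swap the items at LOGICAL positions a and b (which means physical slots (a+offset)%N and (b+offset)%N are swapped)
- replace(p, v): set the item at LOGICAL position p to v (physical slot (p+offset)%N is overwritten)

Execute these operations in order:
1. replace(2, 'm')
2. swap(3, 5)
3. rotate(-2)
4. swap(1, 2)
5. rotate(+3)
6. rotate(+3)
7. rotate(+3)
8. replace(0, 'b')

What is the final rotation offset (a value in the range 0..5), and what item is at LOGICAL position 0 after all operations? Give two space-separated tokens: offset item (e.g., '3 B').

Answer: 1 b

Derivation:
After op 1 (replace(2, 'm')): offset=0, physical=[A,B,m,D,E,F], logical=[A,B,m,D,E,F]
After op 2 (swap(3, 5)): offset=0, physical=[A,B,m,F,E,D], logical=[A,B,m,F,E,D]
After op 3 (rotate(-2)): offset=4, physical=[A,B,m,F,E,D], logical=[E,D,A,B,m,F]
After op 4 (swap(1, 2)): offset=4, physical=[D,B,m,F,E,A], logical=[E,A,D,B,m,F]
After op 5 (rotate(+3)): offset=1, physical=[D,B,m,F,E,A], logical=[B,m,F,E,A,D]
After op 6 (rotate(+3)): offset=4, physical=[D,B,m,F,E,A], logical=[E,A,D,B,m,F]
After op 7 (rotate(+3)): offset=1, physical=[D,B,m,F,E,A], logical=[B,m,F,E,A,D]
After op 8 (replace(0, 'b')): offset=1, physical=[D,b,m,F,E,A], logical=[b,m,F,E,A,D]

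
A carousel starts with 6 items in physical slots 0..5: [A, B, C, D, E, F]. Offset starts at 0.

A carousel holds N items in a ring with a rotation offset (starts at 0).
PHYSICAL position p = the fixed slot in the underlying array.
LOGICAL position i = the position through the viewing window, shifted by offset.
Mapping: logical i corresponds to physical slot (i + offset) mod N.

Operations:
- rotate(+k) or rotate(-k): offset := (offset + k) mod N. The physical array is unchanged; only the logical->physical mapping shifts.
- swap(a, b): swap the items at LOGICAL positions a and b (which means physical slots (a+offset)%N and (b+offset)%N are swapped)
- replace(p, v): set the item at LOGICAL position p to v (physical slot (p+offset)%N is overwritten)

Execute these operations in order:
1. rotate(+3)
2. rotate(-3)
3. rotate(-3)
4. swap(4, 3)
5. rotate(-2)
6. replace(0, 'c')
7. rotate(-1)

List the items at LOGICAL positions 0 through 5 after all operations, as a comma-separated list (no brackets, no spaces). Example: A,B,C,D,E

Answer: B,c,C,D,E,F

Derivation:
After op 1 (rotate(+3)): offset=3, physical=[A,B,C,D,E,F], logical=[D,E,F,A,B,C]
After op 2 (rotate(-3)): offset=0, physical=[A,B,C,D,E,F], logical=[A,B,C,D,E,F]
After op 3 (rotate(-3)): offset=3, physical=[A,B,C,D,E,F], logical=[D,E,F,A,B,C]
After op 4 (swap(4, 3)): offset=3, physical=[B,A,C,D,E,F], logical=[D,E,F,B,A,C]
After op 5 (rotate(-2)): offset=1, physical=[B,A,C,D,E,F], logical=[A,C,D,E,F,B]
After op 6 (replace(0, 'c')): offset=1, physical=[B,c,C,D,E,F], logical=[c,C,D,E,F,B]
After op 7 (rotate(-1)): offset=0, physical=[B,c,C,D,E,F], logical=[B,c,C,D,E,F]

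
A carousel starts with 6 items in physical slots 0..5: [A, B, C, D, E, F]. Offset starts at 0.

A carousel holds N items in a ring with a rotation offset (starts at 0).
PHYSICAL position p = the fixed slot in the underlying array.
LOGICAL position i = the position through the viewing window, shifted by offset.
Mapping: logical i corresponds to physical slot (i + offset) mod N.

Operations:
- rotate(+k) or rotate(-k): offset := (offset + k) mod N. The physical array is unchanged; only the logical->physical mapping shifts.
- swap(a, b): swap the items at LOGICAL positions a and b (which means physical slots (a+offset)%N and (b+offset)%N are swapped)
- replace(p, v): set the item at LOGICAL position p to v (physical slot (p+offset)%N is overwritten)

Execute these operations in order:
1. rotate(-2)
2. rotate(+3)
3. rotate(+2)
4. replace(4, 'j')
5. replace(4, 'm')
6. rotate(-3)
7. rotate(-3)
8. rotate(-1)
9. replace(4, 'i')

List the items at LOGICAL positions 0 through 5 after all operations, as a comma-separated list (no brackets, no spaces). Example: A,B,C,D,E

After op 1 (rotate(-2)): offset=4, physical=[A,B,C,D,E,F], logical=[E,F,A,B,C,D]
After op 2 (rotate(+3)): offset=1, physical=[A,B,C,D,E,F], logical=[B,C,D,E,F,A]
After op 3 (rotate(+2)): offset=3, physical=[A,B,C,D,E,F], logical=[D,E,F,A,B,C]
After op 4 (replace(4, 'j')): offset=3, physical=[A,j,C,D,E,F], logical=[D,E,F,A,j,C]
After op 5 (replace(4, 'm')): offset=3, physical=[A,m,C,D,E,F], logical=[D,E,F,A,m,C]
After op 6 (rotate(-3)): offset=0, physical=[A,m,C,D,E,F], logical=[A,m,C,D,E,F]
After op 7 (rotate(-3)): offset=3, physical=[A,m,C,D,E,F], logical=[D,E,F,A,m,C]
After op 8 (rotate(-1)): offset=2, physical=[A,m,C,D,E,F], logical=[C,D,E,F,A,m]
After op 9 (replace(4, 'i')): offset=2, physical=[i,m,C,D,E,F], logical=[C,D,E,F,i,m]

Answer: C,D,E,F,i,m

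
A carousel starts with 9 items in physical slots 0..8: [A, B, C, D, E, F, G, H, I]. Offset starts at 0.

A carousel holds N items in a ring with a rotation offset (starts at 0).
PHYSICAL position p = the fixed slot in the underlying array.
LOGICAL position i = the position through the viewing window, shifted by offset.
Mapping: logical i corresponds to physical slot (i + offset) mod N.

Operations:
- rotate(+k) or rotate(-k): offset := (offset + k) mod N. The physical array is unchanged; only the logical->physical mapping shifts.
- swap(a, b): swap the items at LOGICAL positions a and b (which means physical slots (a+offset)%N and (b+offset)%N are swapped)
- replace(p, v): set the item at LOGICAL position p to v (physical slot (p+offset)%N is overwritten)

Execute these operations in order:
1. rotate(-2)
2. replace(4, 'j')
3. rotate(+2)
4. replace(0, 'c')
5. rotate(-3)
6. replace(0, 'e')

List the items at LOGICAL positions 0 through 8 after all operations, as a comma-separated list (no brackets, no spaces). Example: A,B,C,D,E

After op 1 (rotate(-2)): offset=7, physical=[A,B,C,D,E,F,G,H,I], logical=[H,I,A,B,C,D,E,F,G]
After op 2 (replace(4, 'j')): offset=7, physical=[A,B,j,D,E,F,G,H,I], logical=[H,I,A,B,j,D,E,F,G]
After op 3 (rotate(+2)): offset=0, physical=[A,B,j,D,E,F,G,H,I], logical=[A,B,j,D,E,F,G,H,I]
After op 4 (replace(0, 'c')): offset=0, physical=[c,B,j,D,E,F,G,H,I], logical=[c,B,j,D,E,F,G,H,I]
After op 5 (rotate(-3)): offset=6, physical=[c,B,j,D,E,F,G,H,I], logical=[G,H,I,c,B,j,D,E,F]
After op 6 (replace(0, 'e')): offset=6, physical=[c,B,j,D,E,F,e,H,I], logical=[e,H,I,c,B,j,D,E,F]

Answer: e,H,I,c,B,j,D,E,F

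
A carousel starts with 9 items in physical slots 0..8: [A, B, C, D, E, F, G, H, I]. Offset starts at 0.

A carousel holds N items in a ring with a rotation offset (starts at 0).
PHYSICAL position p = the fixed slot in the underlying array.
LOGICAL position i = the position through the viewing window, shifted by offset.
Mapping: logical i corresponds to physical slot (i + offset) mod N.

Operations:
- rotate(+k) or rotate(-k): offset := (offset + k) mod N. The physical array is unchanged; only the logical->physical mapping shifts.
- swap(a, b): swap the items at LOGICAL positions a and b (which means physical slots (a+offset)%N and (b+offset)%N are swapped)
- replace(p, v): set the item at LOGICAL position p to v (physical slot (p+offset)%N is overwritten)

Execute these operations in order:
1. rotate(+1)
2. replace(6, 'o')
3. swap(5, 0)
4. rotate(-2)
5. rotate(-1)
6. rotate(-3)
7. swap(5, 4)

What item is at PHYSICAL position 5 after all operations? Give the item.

Answer: F

Derivation:
After op 1 (rotate(+1)): offset=1, physical=[A,B,C,D,E,F,G,H,I], logical=[B,C,D,E,F,G,H,I,A]
After op 2 (replace(6, 'o')): offset=1, physical=[A,B,C,D,E,F,G,o,I], logical=[B,C,D,E,F,G,o,I,A]
After op 3 (swap(5, 0)): offset=1, physical=[A,G,C,D,E,F,B,o,I], logical=[G,C,D,E,F,B,o,I,A]
After op 4 (rotate(-2)): offset=8, physical=[A,G,C,D,E,F,B,o,I], logical=[I,A,G,C,D,E,F,B,o]
After op 5 (rotate(-1)): offset=7, physical=[A,G,C,D,E,F,B,o,I], logical=[o,I,A,G,C,D,E,F,B]
After op 6 (rotate(-3)): offset=4, physical=[A,G,C,D,E,F,B,o,I], logical=[E,F,B,o,I,A,G,C,D]
After op 7 (swap(5, 4)): offset=4, physical=[I,G,C,D,E,F,B,o,A], logical=[E,F,B,o,A,I,G,C,D]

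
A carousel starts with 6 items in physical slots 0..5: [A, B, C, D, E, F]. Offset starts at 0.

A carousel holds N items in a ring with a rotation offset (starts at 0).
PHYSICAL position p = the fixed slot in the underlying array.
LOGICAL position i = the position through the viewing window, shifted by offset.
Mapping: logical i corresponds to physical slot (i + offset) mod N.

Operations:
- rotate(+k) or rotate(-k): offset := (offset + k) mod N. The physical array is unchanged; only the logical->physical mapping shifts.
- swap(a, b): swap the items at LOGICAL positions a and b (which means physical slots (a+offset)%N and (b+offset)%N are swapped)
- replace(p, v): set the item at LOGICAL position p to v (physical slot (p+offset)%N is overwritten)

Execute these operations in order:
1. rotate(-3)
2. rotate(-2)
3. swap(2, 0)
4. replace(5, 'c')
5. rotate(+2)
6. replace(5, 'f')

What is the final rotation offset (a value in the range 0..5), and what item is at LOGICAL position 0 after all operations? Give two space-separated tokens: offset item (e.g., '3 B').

Answer: 3 B

Derivation:
After op 1 (rotate(-3)): offset=3, physical=[A,B,C,D,E,F], logical=[D,E,F,A,B,C]
After op 2 (rotate(-2)): offset=1, physical=[A,B,C,D,E,F], logical=[B,C,D,E,F,A]
After op 3 (swap(2, 0)): offset=1, physical=[A,D,C,B,E,F], logical=[D,C,B,E,F,A]
After op 4 (replace(5, 'c')): offset=1, physical=[c,D,C,B,E,F], logical=[D,C,B,E,F,c]
After op 5 (rotate(+2)): offset=3, physical=[c,D,C,B,E,F], logical=[B,E,F,c,D,C]
After op 6 (replace(5, 'f')): offset=3, physical=[c,D,f,B,E,F], logical=[B,E,F,c,D,f]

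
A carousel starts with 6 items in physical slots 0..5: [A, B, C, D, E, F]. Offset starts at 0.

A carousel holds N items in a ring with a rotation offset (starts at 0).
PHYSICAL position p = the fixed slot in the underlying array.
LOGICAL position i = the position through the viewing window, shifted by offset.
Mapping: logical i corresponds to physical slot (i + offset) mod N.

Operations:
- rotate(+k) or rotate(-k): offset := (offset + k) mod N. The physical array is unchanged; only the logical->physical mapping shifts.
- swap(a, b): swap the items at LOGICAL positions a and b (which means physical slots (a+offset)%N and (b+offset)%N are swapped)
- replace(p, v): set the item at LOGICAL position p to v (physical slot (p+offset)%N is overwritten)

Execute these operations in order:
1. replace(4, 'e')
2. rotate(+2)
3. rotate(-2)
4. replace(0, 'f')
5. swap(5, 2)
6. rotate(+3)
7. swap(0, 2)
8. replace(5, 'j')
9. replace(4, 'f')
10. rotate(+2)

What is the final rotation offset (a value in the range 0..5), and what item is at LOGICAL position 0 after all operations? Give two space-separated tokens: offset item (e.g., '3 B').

After op 1 (replace(4, 'e')): offset=0, physical=[A,B,C,D,e,F], logical=[A,B,C,D,e,F]
After op 2 (rotate(+2)): offset=2, physical=[A,B,C,D,e,F], logical=[C,D,e,F,A,B]
After op 3 (rotate(-2)): offset=0, physical=[A,B,C,D,e,F], logical=[A,B,C,D,e,F]
After op 4 (replace(0, 'f')): offset=0, physical=[f,B,C,D,e,F], logical=[f,B,C,D,e,F]
After op 5 (swap(5, 2)): offset=0, physical=[f,B,F,D,e,C], logical=[f,B,F,D,e,C]
After op 6 (rotate(+3)): offset=3, physical=[f,B,F,D,e,C], logical=[D,e,C,f,B,F]
After op 7 (swap(0, 2)): offset=3, physical=[f,B,F,C,e,D], logical=[C,e,D,f,B,F]
After op 8 (replace(5, 'j')): offset=3, physical=[f,B,j,C,e,D], logical=[C,e,D,f,B,j]
After op 9 (replace(4, 'f')): offset=3, physical=[f,f,j,C,e,D], logical=[C,e,D,f,f,j]
After op 10 (rotate(+2)): offset=5, physical=[f,f,j,C,e,D], logical=[D,f,f,j,C,e]

Answer: 5 D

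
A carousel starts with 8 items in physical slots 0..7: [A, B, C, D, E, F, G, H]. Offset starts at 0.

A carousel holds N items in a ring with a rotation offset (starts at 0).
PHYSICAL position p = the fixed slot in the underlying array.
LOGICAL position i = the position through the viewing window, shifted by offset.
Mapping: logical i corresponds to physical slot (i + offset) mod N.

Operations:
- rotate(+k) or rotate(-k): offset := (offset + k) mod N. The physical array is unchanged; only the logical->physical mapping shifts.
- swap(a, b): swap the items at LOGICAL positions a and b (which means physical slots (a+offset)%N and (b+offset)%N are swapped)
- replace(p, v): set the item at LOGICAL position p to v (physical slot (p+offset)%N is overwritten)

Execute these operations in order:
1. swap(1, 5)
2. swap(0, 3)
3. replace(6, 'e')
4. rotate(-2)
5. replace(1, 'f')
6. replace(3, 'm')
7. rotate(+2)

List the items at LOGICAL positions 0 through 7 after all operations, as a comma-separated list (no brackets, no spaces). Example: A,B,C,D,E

Answer: D,m,C,A,E,B,e,f

Derivation:
After op 1 (swap(1, 5)): offset=0, physical=[A,F,C,D,E,B,G,H], logical=[A,F,C,D,E,B,G,H]
After op 2 (swap(0, 3)): offset=0, physical=[D,F,C,A,E,B,G,H], logical=[D,F,C,A,E,B,G,H]
After op 3 (replace(6, 'e')): offset=0, physical=[D,F,C,A,E,B,e,H], logical=[D,F,C,A,E,B,e,H]
After op 4 (rotate(-2)): offset=6, physical=[D,F,C,A,E,B,e,H], logical=[e,H,D,F,C,A,E,B]
After op 5 (replace(1, 'f')): offset=6, physical=[D,F,C,A,E,B,e,f], logical=[e,f,D,F,C,A,E,B]
After op 6 (replace(3, 'm')): offset=6, physical=[D,m,C,A,E,B,e,f], logical=[e,f,D,m,C,A,E,B]
After op 7 (rotate(+2)): offset=0, physical=[D,m,C,A,E,B,e,f], logical=[D,m,C,A,E,B,e,f]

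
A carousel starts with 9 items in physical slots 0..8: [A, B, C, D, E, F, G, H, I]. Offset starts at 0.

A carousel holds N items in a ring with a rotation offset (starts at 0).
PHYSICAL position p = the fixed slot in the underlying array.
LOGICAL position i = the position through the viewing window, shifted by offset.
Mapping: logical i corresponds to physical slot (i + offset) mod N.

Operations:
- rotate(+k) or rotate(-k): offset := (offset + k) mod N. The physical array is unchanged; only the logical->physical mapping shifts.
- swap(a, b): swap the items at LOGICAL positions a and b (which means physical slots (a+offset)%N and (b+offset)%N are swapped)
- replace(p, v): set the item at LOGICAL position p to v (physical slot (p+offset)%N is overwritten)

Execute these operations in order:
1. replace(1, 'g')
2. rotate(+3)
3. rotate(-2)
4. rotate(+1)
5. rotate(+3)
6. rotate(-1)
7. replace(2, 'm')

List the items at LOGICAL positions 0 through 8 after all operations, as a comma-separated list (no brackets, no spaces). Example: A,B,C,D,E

Answer: E,F,m,H,I,A,g,C,D

Derivation:
After op 1 (replace(1, 'g')): offset=0, physical=[A,g,C,D,E,F,G,H,I], logical=[A,g,C,D,E,F,G,H,I]
After op 2 (rotate(+3)): offset=3, physical=[A,g,C,D,E,F,G,H,I], logical=[D,E,F,G,H,I,A,g,C]
After op 3 (rotate(-2)): offset=1, physical=[A,g,C,D,E,F,G,H,I], logical=[g,C,D,E,F,G,H,I,A]
After op 4 (rotate(+1)): offset=2, physical=[A,g,C,D,E,F,G,H,I], logical=[C,D,E,F,G,H,I,A,g]
After op 5 (rotate(+3)): offset=5, physical=[A,g,C,D,E,F,G,H,I], logical=[F,G,H,I,A,g,C,D,E]
After op 6 (rotate(-1)): offset=4, physical=[A,g,C,D,E,F,G,H,I], logical=[E,F,G,H,I,A,g,C,D]
After op 7 (replace(2, 'm')): offset=4, physical=[A,g,C,D,E,F,m,H,I], logical=[E,F,m,H,I,A,g,C,D]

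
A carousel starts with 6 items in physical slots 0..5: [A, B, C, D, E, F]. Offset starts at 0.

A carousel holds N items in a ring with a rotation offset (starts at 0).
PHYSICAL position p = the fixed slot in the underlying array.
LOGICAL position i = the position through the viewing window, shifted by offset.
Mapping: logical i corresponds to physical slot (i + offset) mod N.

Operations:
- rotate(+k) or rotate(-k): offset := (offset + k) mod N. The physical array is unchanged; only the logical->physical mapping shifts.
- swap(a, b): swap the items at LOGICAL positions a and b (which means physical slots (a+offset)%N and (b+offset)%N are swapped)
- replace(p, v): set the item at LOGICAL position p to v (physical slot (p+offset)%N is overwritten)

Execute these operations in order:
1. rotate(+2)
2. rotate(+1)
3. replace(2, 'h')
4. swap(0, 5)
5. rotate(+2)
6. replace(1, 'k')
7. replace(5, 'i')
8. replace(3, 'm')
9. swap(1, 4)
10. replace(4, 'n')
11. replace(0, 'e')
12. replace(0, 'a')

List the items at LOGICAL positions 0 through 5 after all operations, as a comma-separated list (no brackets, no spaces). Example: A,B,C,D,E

Answer: a,C,B,m,n,i

Derivation:
After op 1 (rotate(+2)): offset=2, physical=[A,B,C,D,E,F], logical=[C,D,E,F,A,B]
After op 2 (rotate(+1)): offset=3, physical=[A,B,C,D,E,F], logical=[D,E,F,A,B,C]
After op 3 (replace(2, 'h')): offset=3, physical=[A,B,C,D,E,h], logical=[D,E,h,A,B,C]
After op 4 (swap(0, 5)): offset=3, physical=[A,B,D,C,E,h], logical=[C,E,h,A,B,D]
After op 5 (rotate(+2)): offset=5, physical=[A,B,D,C,E,h], logical=[h,A,B,D,C,E]
After op 6 (replace(1, 'k')): offset=5, physical=[k,B,D,C,E,h], logical=[h,k,B,D,C,E]
After op 7 (replace(5, 'i')): offset=5, physical=[k,B,D,C,i,h], logical=[h,k,B,D,C,i]
After op 8 (replace(3, 'm')): offset=5, physical=[k,B,m,C,i,h], logical=[h,k,B,m,C,i]
After op 9 (swap(1, 4)): offset=5, physical=[C,B,m,k,i,h], logical=[h,C,B,m,k,i]
After op 10 (replace(4, 'n')): offset=5, physical=[C,B,m,n,i,h], logical=[h,C,B,m,n,i]
After op 11 (replace(0, 'e')): offset=5, physical=[C,B,m,n,i,e], logical=[e,C,B,m,n,i]
After op 12 (replace(0, 'a')): offset=5, physical=[C,B,m,n,i,a], logical=[a,C,B,m,n,i]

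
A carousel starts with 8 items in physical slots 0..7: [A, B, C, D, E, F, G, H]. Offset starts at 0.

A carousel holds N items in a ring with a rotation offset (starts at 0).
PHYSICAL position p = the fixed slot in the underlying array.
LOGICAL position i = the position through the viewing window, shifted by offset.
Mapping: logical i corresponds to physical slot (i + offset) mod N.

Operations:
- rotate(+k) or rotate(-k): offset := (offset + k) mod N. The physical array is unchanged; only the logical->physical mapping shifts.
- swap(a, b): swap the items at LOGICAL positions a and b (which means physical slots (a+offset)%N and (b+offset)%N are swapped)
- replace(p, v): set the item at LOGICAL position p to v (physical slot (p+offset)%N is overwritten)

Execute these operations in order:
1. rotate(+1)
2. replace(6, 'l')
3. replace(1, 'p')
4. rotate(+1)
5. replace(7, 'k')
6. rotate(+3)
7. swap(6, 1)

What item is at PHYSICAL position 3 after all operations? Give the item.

After op 1 (rotate(+1)): offset=1, physical=[A,B,C,D,E,F,G,H], logical=[B,C,D,E,F,G,H,A]
After op 2 (replace(6, 'l')): offset=1, physical=[A,B,C,D,E,F,G,l], logical=[B,C,D,E,F,G,l,A]
After op 3 (replace(1, 'p')): offset=1, physical=[A,B,p,D,E,F,G,l], logical=[B,p,D,E,F,G,l,A]
After op 4 (rotate(+1)): offset=2, physical=[A,B,p,D,E,F,G,l], logical=[p,D,E,F,G,l,A,B]
After op 5 (replace(7, 'k')): offset=2, physical=[A,k,p,D,E,F,G,l], logical=[p,D,E,F,G,l,A,k]
After op 6 (rotate(+3)): offset=5, physical=[A,k,p,D,E,F,G,l], logical=[F,G,l,A,k,p,D,E]
After op 7 (swap(6, 1)): offset=5, physical=[A,k,p,G,E,F,D,l], logical=[F,D,l,A,k,p,G,E]

Answer: G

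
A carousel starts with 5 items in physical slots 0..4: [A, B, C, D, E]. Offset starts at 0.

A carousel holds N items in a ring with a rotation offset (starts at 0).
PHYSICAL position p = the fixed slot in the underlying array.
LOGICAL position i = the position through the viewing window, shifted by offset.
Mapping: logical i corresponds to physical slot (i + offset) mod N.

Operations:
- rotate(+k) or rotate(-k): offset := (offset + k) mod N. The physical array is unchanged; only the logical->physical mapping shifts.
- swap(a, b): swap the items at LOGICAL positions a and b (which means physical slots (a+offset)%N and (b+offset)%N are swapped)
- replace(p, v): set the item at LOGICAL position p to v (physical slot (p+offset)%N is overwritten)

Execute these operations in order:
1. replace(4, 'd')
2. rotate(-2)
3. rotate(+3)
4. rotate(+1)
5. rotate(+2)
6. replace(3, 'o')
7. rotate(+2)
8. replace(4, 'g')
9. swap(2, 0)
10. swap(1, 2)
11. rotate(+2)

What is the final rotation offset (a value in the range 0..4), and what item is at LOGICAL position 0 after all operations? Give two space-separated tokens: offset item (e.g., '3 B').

After op 1 (replace(4, 'd')): offset=0, physical=[A,B,C,D,d], logical=[A,B,C,D,d]
After op 2 (rotate(-2)): offset=3, physical=[A,B,C,D,d], logical=[D,d,A,B,C]
After op 3 (rotate(+3)): offset=1, physical=[A,B,C,D,d], logical=[B,C,D,d,A]
After op 4 (rotate(+1)): offset=2, physical=[A,B,C,D,d], logical=[C,D,d,A,B]
After op 5 (rotate(+2)): offset=4, physical=[A,B,C,D,d], logical=[d,A,B,C,D]
After op 6 (replace(3, 'o')): offset=4, physical=[A,B,o,D,d], logical=[d,A,B,o,D]
After op 7 (rotate(+2)): offset=1, physical=[A,B,o,D,d], logical=[B,o,D,d,A]
After op 8 (replace(4, 'g')): offset=1, physical=[g,B,o,D,d], logical=[B,o,D,d,g]
After op 9 (swap(2, 0)): offset=1, physical=[g,D,o,B,d], logical=[D,o,B,d,g]
After op 10 (swap(1, 2)): offset=1, physical=[g,D,B,o,d], logical=[D,B,o,d,g]
After op 11 (rotate(+2)): offset=3, physical=[g,D,B,o,d], logical=[o,d,g,D,B]

Answer: 3 o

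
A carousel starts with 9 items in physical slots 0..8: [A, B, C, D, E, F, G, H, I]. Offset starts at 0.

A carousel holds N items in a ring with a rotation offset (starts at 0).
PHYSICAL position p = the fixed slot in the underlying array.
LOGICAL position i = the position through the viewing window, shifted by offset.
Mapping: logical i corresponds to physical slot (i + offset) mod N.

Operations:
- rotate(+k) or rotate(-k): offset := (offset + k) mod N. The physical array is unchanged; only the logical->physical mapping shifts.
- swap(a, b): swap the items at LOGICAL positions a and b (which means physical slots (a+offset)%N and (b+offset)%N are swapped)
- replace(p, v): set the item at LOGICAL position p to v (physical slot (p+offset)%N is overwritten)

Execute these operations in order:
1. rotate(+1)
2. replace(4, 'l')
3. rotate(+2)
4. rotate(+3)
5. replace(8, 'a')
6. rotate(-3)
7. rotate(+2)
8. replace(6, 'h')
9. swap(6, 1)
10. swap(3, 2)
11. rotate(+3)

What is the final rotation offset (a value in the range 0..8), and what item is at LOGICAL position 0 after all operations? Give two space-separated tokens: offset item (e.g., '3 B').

After op 1 (rotate(+1)): offset=1, physical=[A,B,C,D,E,F,G,H,I], logical=[B,C,D,E,F,G,H,I,A]
After op 2 (replace(4, 'l')): offset=1, physical=[A,B,C,D,E,l,G,H,I], logical=[B,C,D,E,l,G,H,I,A]
After op 3 (rotate(+2)): offset=3, physical=[A,B,C,D,E,l,G,H,I], logical=[D,E,l,G,H,I,A,B,C]
After op 4 (rotate(+3)): offset=6, physical=[A,B,C,D,E,l,G,H,I], logical=[G,H,I,A,B,C,D,E,l]
After op 5 (replace(8, 'a')): offset=6, physical=[A,B,C,D,E,a,G,H,I], logical=[G,H,I,A,B,C,D,E,a]
After op 6 (rotate(-3)): offset=3, physical=[A,B,C,D,E,a,G,H,I], logical=[D,E,a,G,H,I,A,B,C]
After op 7 (rotate(+2)): offset=5, physical=[A,B,C,D,E,a,G,H,I], logical=[a,G,H,I,A,B,C,D,E]
After op 8 (replace(6, 'h')): offset=5, physical=[A,B,h,D,E,a,G,H,I], logical=[a,G,H,I,A,B,h,D,E]
After op 9 (swap(6, 1)): offset=5, physical=[A,B,G,D,E,a,h,H,I], logical=[a,h,H,I,A,B,G,D,E]
After op 10 (swap(3, 2)): offset=5, physical=[A,B,G,D,E,a,h,I,H], logical=[a,h,I,H,A,B,G,D,E]
After op 11 (rotate(+3)): offset=8, physical=[A,B,G,D,E,a,h,I,H], logical=[H,A,B,G,D,E,a,h,I]

Answer: 8 H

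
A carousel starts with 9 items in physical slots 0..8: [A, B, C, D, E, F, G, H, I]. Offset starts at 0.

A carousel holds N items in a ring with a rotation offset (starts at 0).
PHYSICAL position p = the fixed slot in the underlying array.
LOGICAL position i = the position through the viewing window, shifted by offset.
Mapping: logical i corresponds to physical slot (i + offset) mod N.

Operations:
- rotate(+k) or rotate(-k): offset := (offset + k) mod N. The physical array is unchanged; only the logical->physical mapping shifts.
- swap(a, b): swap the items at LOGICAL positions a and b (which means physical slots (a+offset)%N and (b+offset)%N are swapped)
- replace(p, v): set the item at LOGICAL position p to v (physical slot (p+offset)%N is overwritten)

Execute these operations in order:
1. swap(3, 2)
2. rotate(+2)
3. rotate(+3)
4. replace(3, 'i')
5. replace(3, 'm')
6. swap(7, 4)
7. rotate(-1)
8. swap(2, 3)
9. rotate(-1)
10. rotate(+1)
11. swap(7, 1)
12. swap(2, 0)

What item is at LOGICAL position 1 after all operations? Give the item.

After op 1 (swap(3, 2)): offset=0, physical=[A,B,D,C,E,F,G,H,I], logical=[A,B,D,C,E,F,G,H,I]
After op 2 (rotate(+2)): offset=2, physical=[A,B,D,C,E,F,G,H,I], logical=[D,C,E,F,G,H,I,A,B]
After op 3 (rotate(+3)): offset=5, physical=[A,B,D,C,E,F,G,H,I], logical=[F,G,H,I,A,B,D,C,E]
After op 4 (replace(3, 'i')): offset=5, physical=[A,B,D,C,E,F,G,H,i], logical=[F,G,H,i,A,B,D,C,E]
After op 5 (replace(3, 'm')): offset=5, physical=[A,B,D,C,E,F,G,H,m], logical=[F,G,H,m,A,B,D,C,E]
After op 6 (swap(7, 4)): offset=5, physical=[C,B,D,A,E,F,G,H,m], logical=[F,G,H,m,C,B,D,A,E]
After op 7 (rotate(-1)): offset=4, physical=[C,B,D,A,E,F,G,H,m], logical=[E,F,G,H,m,C,B,D,A]
After op 8 (swap(2, 3)): offset=4, physical=[C,B,D,A,E,F,H,G,m], logical=[E,F,H,G,m,C,B,D,A]
After op 9 (rotate(-1)): offset=3, physical=[C,B,D,A,E,F,H,G,m], logical=[A,E,F,H,G,m,C,B,D]
After op 10 (rotate(+1)): offset=4, physical=[C,B,D,A,E,F,H,G,m], logical=[E,F,H,G,m,C,B,D,A]
After op 11 (swap(7, 1)): offset=4, physical=[C,B,F,A,E,D,H,G,m], logical=[E,D,H,G,m,C,B,F,A]
After op 12 (swap(2, 0)): offset=4, physical=[C,B,F,A,H,D,E,G,m], logical=[H,D,E,G,m,C,B,F,A]

Answer: D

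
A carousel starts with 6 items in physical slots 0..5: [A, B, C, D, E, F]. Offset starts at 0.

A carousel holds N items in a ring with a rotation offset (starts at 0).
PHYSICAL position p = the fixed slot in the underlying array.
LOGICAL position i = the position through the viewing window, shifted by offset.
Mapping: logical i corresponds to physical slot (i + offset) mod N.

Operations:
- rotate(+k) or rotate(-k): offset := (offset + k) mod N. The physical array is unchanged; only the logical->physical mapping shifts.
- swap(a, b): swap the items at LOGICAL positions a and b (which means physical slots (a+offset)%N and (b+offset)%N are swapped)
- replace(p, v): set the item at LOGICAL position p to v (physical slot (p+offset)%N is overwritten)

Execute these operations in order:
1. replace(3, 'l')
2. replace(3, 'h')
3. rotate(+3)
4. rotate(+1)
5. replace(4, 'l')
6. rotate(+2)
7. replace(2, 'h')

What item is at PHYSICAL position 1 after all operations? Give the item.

Answer: B

Derivation:
After op 1 (replace(3, 'l')): offset=0, physical=[A,B,C,l,E,F], logical=[A,B,C,l,E,F]
After op 2 (replace(3, 'h')): offset=0, physical=[A,B,C,h,E,F], logical=[A,B,C,h,E,F]
After op 3 (rotate(+3)): offset=3, physical=[A,B,C,h,E,F], logical=[h,E,F,A,B,C]
After op 4 (rotate(+1)): offset=4, physical=[A,B,C,h,E,F], logical=[E,F,A,B,C,h]
After op 5 (replace(4, 'l')): offset=4, physical=[A,B,l,h,E,F], logical=[E,F,A,B,l,h]
After op 6 (rotate(+2)): offset=0, physical=[A,B,l,h,E,F], logical=[A,B,l,h,E,F]
After op 7 (replace(2, 'h')): offset=0, physical=[A,B,h,h,E,F], logical=[A,B,h,h,E,F]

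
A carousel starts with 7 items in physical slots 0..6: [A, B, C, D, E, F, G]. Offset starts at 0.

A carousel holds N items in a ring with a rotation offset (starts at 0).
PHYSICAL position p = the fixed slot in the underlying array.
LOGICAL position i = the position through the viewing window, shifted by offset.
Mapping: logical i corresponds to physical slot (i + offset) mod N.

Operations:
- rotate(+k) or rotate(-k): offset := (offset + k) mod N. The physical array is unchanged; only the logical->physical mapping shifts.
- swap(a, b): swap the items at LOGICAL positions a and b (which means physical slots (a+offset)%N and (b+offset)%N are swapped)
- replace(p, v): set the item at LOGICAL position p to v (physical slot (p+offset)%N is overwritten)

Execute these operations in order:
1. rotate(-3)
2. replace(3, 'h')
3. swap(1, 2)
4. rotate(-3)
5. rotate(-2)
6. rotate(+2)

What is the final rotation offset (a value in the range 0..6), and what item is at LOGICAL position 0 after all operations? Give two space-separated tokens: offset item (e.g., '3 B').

After op 1 (rotate(-3)): offset=4, physical=[A,B,C,D,E,F,G], logical=[E,F,G,A,B,C,D]
After op 2 (replace(3, 'h')): offset=4, physical=[h,B,C,D,E,F,G], logical=[E,F,G,h,B,C,D]
After op 3 (swap(1, 2)): offset=4, physical=[h,B,C,D,E,G,F], logical=[E,G,F,h,B,C,D]
After op 4 (rotate(-3)): offset=1, physical=[h,B,C,D,E,G,F], logical=[B,C,D,E,G,F,h]
After op 5 (rotate(-2)): offset=6, physical=[h,B,C,D,E,G,F], logical=[F,h,B,C,D,E,G]
After op 6 (rotate(+2)): offset=1, physical=[h,B,C,D,E,G,F], logical=[B,C,D,E,G,F,h]

Answer: 1 B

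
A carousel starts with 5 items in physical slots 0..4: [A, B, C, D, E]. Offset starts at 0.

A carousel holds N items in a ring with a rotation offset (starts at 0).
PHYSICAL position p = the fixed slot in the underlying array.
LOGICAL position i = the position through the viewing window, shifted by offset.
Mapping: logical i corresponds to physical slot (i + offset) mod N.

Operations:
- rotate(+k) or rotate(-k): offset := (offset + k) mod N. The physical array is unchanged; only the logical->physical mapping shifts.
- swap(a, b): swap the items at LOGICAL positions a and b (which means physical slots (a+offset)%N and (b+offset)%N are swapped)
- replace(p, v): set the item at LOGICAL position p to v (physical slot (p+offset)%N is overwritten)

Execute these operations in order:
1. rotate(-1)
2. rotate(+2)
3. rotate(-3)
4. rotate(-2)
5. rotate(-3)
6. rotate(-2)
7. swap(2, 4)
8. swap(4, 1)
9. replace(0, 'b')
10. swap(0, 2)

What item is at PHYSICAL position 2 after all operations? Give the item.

Answer: D

Derivation:
After op 1 (rotate(-1)): offset=4, physical=[A,B,C,D,E], logical=[E,A,B,C,D]
After op 2 (rotate(+2)): offset=1, physical=[A,B,C,D,E], logical=[B,C,D,E,A]
After op 3 (rotate(-3)): offset=3, physical=[A,B,C,D,E], logical=[D,E,A,B,C]
After op 4 (rotate(-2)): offset=1, physical=[A,B,C,D,E], logical=[B,C,D,E,A]
After op 5 (rotate(-3)): offset=3, physical=[A,B,C,D,E], logical=[D,E,A,B,C]
After op 6 (rotate(-2)): offset=1, physical=[A,B,C,D,E], logical=[B,C,D,E,A]
After op 7 (swap(2, 4)): offset=1, physical=[D,B,C,A,E], logical=[B,C,A,E,D]
After op 8 (swap(4, 1)): offset=1, physical=[C,B,D,A,E], logical=[B,D,A,E,C]
After op 9 (replace(0, 'b')): offset=1, physical=[C,b,D,A,E], logical=[b,D,A,E,C]
After op 10 (swap(0, 2)): offset=1, physical=[C,A,D,b,E], logical=[A,D,b,E,C]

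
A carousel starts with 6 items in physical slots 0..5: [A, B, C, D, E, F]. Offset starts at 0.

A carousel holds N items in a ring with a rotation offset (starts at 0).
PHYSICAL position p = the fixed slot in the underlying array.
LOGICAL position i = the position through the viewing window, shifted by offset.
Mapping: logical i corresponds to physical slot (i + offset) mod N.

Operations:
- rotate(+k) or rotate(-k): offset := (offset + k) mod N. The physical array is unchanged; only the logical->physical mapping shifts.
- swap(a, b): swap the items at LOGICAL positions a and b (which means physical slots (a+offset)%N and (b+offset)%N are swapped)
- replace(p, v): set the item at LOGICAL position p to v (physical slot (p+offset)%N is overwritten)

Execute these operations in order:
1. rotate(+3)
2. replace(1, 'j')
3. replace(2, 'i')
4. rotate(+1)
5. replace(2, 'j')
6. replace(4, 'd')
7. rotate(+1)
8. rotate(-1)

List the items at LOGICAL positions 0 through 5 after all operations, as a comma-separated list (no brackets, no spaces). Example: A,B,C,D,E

After op 1 (rotate(+3)): offset=3, physical=[A,B,C,D,E,F], logical=[D,E,F,A,B,C]
After op 2 (replace(1, 'j')): offset=3, physical=[A,B,C,D,j,F], logical=[D,j,F,A,B,C]
After op 3 (replace(2, 'i')): offset=3, physical=[A,B,C,D,j,i], logical=[D,j,i,A,B,C]
After op 4 (rotate(+1)): offset=4, physical=[A,B,C,D,j,i], logical=[j,i,A,B,C,D]
After op 5 (replace(2, 'j')): offset=4, physical=[j,B,C,D,j,i], logical=[j,i,j,B,C,D]
After op 6 (replace(4, 'd')): offset=4, physical=[j,B,d,D,j,i], logical=[j,i,j,B,d,D]
After op 7 (rotate(+1)): offset=5, physical=[j,B,d,D,j,i], logical=[i,j,B,d,D,j]
After op 8 (rotate(-1)): offset=4, physical=[j,B,d,D,j,i], logical=[j,i,j,B,d,D]

Answer: j,i,j,B,d,D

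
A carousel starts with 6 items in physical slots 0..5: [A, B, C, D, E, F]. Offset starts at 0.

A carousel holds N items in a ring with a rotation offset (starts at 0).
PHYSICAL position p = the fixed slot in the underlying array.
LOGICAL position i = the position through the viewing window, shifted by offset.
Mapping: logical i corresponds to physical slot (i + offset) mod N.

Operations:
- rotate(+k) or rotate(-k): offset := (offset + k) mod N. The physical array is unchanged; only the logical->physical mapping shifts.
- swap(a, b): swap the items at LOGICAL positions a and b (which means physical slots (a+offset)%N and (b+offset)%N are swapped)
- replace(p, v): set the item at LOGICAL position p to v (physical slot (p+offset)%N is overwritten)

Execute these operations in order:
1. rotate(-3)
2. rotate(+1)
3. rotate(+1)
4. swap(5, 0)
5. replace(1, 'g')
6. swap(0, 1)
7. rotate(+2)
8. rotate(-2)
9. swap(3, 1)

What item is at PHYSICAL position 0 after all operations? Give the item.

After op 1 (rotate(-3)): offset=3, physical=[A,B,C,D,E,F], logical=[D,E,F,A,B,C]
After op 2 (rotate(+1)): offset=4, physical=[A,B,C,D,E,F], logical=[E,F,A,B,C,D]
After op 3 (rotate(+1)): offset=5, physical=[A,B,C,D,E,F], logical=[F,A,B,C,D,E]
After op 4 (swap(5, 0)): offset=5, physical=[A,B,C,D,F,E], logical=[E,A,B,C,D,F]
After op 5 (replace(1, 'g')): offset=5, physical=[g,B,C,D,F,E], logical=[E,g,B,C,D,F]
After op 6 (swap(0, 1)): offset=5, physical=[E,B,C,D,F,g], logical=[g,E,B,C,D,F]
After op 7 (rotate(+2)): offset=1, physical=[E,B,C,D,F,g], logical=[B,C,D,F,g,E]
After op 8 (rotate(-2)): offset=5, physical=[E,B,C,D,F,g], logical=[g,E,B,C,D,F]
After op 9 (swap(3, 1)): offset=5, physical=[C,B,E,D,F,g], logical=[g,C,B,E,D,F]

Answer: C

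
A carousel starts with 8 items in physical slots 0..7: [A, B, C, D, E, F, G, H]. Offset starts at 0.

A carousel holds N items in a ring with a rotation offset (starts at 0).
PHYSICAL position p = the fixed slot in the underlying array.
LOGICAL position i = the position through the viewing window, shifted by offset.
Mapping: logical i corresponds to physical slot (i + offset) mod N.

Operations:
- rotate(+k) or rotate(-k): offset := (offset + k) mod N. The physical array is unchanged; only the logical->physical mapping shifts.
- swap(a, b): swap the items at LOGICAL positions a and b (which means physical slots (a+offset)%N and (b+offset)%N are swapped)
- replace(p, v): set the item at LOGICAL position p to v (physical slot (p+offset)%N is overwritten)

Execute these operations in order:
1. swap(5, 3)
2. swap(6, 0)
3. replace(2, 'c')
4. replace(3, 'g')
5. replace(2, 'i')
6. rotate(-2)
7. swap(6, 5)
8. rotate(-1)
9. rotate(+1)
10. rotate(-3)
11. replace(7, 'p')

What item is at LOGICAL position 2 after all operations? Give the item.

Answer: D

Derivation:
After op 1 (swap(5, 3)): offset=0, physical=[A,B,C,F,E,D,G,H], logical=[A,B,C,F,E,D,G,H]
After op 2 (swap(6, 0)): offset=0, physical=[G,B,C,F,E,D,A,H], logical=[G,B,C,F,E,D,A,H]
After op 3 (replace(2, 'c')): offset=0, physical=[G,B,c,F,E,D,A,H], logical=[G,B,c,F,E,D,A,H]
After op 4 (replace(3, 'g')): offset=0, physical=[G,B,c,g,E,D,A,H], logical=[G,B,c,g,E,D,A,H]
After op 5 (replace(2, 'i')): offset=0, physical=[G,B,i,g,E,D,A,H], logical=[G,B,i,g,E,D,A,H]
After op 6 (rotate(-2)): offset=6, physical=[G,B,i,g,E,D,A,H], logical=[A,H,G,B,i,g,E,D]
After op 7 (swap(6, 5)): offset=6, physical=[G,B,i,E,g,D,A,H], logical=[A,H,G,B,i,E,g,D]
After op 8 (rotate(-1)): offset=5, physical=[G,B,i,E,g,D,A,H], logical=[D,A,H,G,B,i,E,g]
After op 9 (rotate(+1)): offset=6, physical=[G,B,i,E,g,D,A,H], logical=[A,H,G,B,i,E,g,D]
After op 10 (rotate(-3)): offset=3, physical=[G,B,i,E,g,D,A,H], logical=[E,g,D,A,H,G,B,i]
After op 11 (replace(7, 'p')): offset=3, physical=[G,B,p,E,g,D,A,H], logical=[E,g,D,A,H,G,B,p]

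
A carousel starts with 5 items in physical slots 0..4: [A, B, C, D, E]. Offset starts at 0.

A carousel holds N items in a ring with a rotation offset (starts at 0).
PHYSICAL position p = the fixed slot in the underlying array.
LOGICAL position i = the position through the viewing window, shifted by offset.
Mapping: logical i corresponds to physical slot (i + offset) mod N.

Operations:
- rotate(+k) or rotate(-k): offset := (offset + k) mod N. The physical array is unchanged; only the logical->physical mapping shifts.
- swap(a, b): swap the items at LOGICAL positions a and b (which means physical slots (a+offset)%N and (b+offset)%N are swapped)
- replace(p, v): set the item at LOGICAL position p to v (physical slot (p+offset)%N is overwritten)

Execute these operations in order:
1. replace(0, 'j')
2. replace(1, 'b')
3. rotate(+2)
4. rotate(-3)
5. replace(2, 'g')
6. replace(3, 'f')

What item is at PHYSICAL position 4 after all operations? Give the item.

After op 1 (replace(0, 'j')): offset=0, physical=[j,B,C,D,E], logical=[j,B,C,D,E]
After op 2 (replace(1, 'b')): offset=0, physical=[j,b,C,D,E], logical=[j,b,C,D,E]
After op 3 (rotate(+2)): offset=2, physical=[j,b,C,D,E], logical=[C,D,E,j,b]
After op 4 (rotate(-3)): offset=4, physical=[j,b,C,D,E], logical=[E,j,b,C,D]
After op 5 (replace(2, 'g')): offset=4, physical=[j,g,C,D,E], logical=[E,j,g,C,D]
After op 6 (replace(3, 'f')): offset=4, physical=[j,g,f,D,E], logical=[E,j,g,f,D]

Answer: E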